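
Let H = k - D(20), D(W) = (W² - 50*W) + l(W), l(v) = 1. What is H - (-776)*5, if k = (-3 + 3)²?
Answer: 4479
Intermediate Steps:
D(W) = 1 + W² - 50*W (D(W) = (W² - 50*W) + 1 = 1 + W² - 50*W)
k = 0 (k = 0² = 0)
H = 599 (H = 0 - (1 + 20² - 50*20) = 0 - (1 + 400 - 1000) = 0 - 1*(-599) = 0 + 599 = 599)
H - (-776)*5 = 599 - (-776)*5 = 599 - 1*(-3880) = 599 + 3880 = 4479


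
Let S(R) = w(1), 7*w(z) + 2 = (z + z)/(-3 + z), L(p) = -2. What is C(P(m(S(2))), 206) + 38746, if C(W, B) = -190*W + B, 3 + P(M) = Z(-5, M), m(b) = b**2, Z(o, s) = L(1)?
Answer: 39902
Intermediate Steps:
Z(o, s) = -2
w(z) = -2/7 + 2*z/(7*(-3 + z)) (w(z) = -2/7 + ((z + z)/(-3 + z))/7 = -2/7 + ((2*z)/(-3 + z))/7 = -2/7 + (2*z/(-3 + z))/7 = -2/7 + 2*z/(7*(-3 + z)))
S(R) = -3/7 (S(R) = 6/(7*(-3 + 1)) = (6/7)/(-2) = (6/7)*(-1/2) = -3/7)
P(M) = -5 (P(M) = -3 - 2 = -5)
C(W, B) = B - 190*W
C(P(m(S(2))), 206) + 38746 = (206 - 190*(-5)) + 38746 = (206 + 950) + 38746 = 1156 + 38746 = 39902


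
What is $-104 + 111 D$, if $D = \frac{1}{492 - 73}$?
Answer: $- \frac{43465}{419} \approx -103.74$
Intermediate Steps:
$D = \frac{1}{419} \approx 0.0023866$
$-104 + 111 D = -104 + 111 \cdot \frac{1}{419} = -104 + \frac{111}{419} = - \frac{43465}{419}$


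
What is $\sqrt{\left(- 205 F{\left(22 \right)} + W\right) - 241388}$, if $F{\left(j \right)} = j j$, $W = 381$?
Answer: $3 i \sqrt{37803} \approx 583.29 i$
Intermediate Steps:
$F{\left(j \right)} = j^{2}$
$\sqrt{\left(- 205 F{\left(22 \right)} + W\right) - 241388} = \sqrt{\left(- 205 \cdot 22^{2} + 381\right) - 241388} = \sqrt{\left(\left(-205\right) 484 + 381\right) - 241388} = \sqrt{\left(-99220 + 381\right) - 241388} = \sqrt{-98839 - 241388} = \sqrt{-340227} = 3 i \sqrt{37803}$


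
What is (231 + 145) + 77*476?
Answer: 37028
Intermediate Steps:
(231 + 145) + 77*476 = 376 + 36652 = 37028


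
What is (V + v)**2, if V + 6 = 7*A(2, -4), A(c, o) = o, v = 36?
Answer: 4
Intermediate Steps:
V = -34 (V = -6 + 7*(-4) = -6 - 28 = -34)
(V + v)**2 = (-34 + 36)**2 = 2**2 = 4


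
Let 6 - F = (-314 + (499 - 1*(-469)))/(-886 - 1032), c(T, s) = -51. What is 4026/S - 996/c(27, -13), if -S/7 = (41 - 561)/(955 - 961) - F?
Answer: 48594542/3928649 ≈ 12.369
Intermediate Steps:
F = 6081/959 (F = 6 - (-314 + (499 - 1*(-469)))/(-886 - 1032) = 6 - (-314 + (499 + 469))/(-1918) = 6 - (-314 + 968)*(-1)/1918 = 6 - 654*(-1)/1918 = 6 - 1*(-327/959) = 6 + 327/959 = 6081/959 ≈ 6.3410)
S = -231097/411 (S = -7*((41 - 561)/(955 - 961) - 1*6081/959) = -7*(-520/(-6) - 6081/959) = -7*(-520*(-⅙) - 6081/959) = -7*(260/3 - 6081/959) = -7*231097/2877 = -231097/411 ≈ -562.28)
4026/S - 996/c(27, -13) = 4026/(-231097/411) - 996/(-51) = 4026*(-411/231097) - 996*(-1/51) = -1654686/231097 + 332/17 = 48594542/3928649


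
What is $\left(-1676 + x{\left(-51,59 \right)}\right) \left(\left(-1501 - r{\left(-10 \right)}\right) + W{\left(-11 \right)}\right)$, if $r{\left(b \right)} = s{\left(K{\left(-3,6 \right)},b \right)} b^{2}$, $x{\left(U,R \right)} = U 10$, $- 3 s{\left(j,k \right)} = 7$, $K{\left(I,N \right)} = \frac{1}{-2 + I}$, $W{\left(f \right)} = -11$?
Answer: $\frac{8385496}{3} \approx 2.7952 \cdot 10^{6}$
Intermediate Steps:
$s{\left(j,k \right)} = - \frac{7}{3}$ ($s{\left(j,k \right)} = \left(- \frac{1}{3}\right) 7 = - \frac{7}{3}$)
$x{\left(U,R \right)} = 10 U$
$r{\left(b \right)} = - \frac{7 b^{2}}{3}$
$\left(-1676 + x{\left(-51,59 \right)}\right) \left(\left(-1501 - r{\left(-10 \right)}\right) + W{\left(-11 \right)}\right) = \left(-1676 + 10 \left(-51\right)\right) \left(\left(-1501 - - \frac{7 \left(-10\right)^{2}}{3}\right) - 11\right) = \left(-1676 - 510\right) \left(\left(-1501 - \left(- \frac{7}{3}\right) 100\right) - 11\right) = - 2186 \left(\left(-1501 - - \frac{700}{3}\right) - 11\right) = - 2186 \left(\left(-1501 + \frac{700}{3}\right) - 11\right) = - 2186 \left(- \frac{3803}{3} - 11\right) = \left(-2186\right) \left(- \frac{3836}{3}\right) = \frac{8385496}{3}$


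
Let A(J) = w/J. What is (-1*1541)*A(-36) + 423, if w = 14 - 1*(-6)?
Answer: 11512/9 ≈ 1279.1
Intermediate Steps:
w = 20 (w = 14 + 6 = 20)
A(J) = 20/J
(-1*1541)*A(-36) + 423 = (-1*1541)*(20/(-36)) + 423 = -30820*(-1)/36 + 423 = -1541*(-5/9) + 423 = 7705/9 + 423 = 11512/9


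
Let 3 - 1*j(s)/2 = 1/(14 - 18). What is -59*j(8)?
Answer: -767/2 ≈ -383.50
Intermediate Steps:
j(s) = 13/2 (j(s) = 6 - 2/(14 - 18) = 6 - 2/(-4) = 6 - 2*(-¼) = 6 + ½ = 13/2)
-59*j(8) = -59*13/2 = -767/2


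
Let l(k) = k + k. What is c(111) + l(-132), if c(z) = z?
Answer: -153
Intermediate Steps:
l(k) = 2*k
c(111) + l(-132) = 111 + 2*(-132) = 111 - 264 = -153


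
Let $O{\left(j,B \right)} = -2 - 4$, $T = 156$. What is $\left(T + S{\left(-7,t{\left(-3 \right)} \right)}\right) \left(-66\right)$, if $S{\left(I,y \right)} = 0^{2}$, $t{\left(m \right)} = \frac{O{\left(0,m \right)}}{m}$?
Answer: $-10296$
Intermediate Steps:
$O{\left(j,B \right)} = -6$ ($O{\left(j,B \right)} = -2 - 4 = -6$)
$t{\left(m \right)} = - \frac{6}{m}$
$S{\left(I,y \right)} = 0$
$\left(T + S{\left(-7,t{\left(-3 \right)} \right)}\right) \left(-66\right) = \left(156 + 0\right) \left(-66\right) = 156 \left(-66\right) = -10296$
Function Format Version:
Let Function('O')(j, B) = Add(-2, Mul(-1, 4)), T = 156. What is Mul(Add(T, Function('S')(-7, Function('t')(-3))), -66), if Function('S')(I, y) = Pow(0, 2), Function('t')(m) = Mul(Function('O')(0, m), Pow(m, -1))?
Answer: -10296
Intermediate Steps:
Function('O')(j, B) = -6 (Function('O')(j, B) = Add(-2, -4) = -6)
Function('t')(m) = Mul(-6, Pow(m, -1))
Function('S')(I, y) = 0
Mul(Add(T, Function('S')(-7, Function('t')(-3))), -66) = Mul(Add(156, 0), -66) = Mul(156, -66) = -10296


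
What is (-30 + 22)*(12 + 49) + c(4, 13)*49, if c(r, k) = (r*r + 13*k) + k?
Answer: 9214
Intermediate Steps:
c(r, k) = r² + 14*k (c(r, k) = (r² + 13*k) + k = r² + 14*k)
(-30 + 22)*(12 + 49) + c(4, 13)*49 = (-30 + 22)*(12 + 49) + (4² + 14*13)*49 = -8*61 + (16 + 182)*49 = -488 + 198*49 = -488 + 9702 = 9214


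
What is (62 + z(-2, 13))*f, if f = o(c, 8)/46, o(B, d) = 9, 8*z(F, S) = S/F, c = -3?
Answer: 8811/736 ≈ 11.971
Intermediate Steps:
z(F, S) = S/(8*F) (z(F, S) = (S/F)/8 = S/(8*F))
f = 9/46 ≈ 0.19565
(62 + z(-2, 13))*f = (62 + (1/8)*13/(-2))*(9/46) = (62 + (1/8)*13*(-1/2))*(9/46) = (62 - 13/16)*(9/46) = (979/16)*(9/46) = 8811/736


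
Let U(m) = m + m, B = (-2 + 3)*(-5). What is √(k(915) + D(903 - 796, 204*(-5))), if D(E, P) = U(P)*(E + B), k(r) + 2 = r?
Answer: I*√207167 ≈ 455.16*I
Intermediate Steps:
B = -5 (B = 1*(-5) = -5)
k(r) = -2 + r
U(m) = 2*m
D(E, P) = 2*P*(-5 + E) (D(E, P) = (2*P)*(E - 5) = (2*P)*(-5 + E) = 2*P*(-5 + E))
√(k(915) + D(903 - 796, 204*(-5))) = √((-2 + 915) + 2*(204*(-5))*(-5 + (903 - 796))) = √(913 + 2*(-1020)*(-5 + 107)) = √(913 + 2*(-1020)*102) = √(913 - 208080) = √(-207167) = I*√207167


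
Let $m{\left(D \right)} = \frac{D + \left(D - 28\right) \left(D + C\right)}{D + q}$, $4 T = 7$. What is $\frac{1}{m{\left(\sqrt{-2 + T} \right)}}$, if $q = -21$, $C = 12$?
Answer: $\frac{22584}{361985} - \frac{1042 i}{361985} \approx 0.062389 - 0.0028786 i$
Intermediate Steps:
$T = \frac{7}{4}$ ($T = \frac{1}{4} \cdot 7 = \frac{7}{4} \approx 1.75$)
$m{\left(D \right)} = \frac{D + \left(-28 + D\right) \left(12 + D\right)}{-21 + D}$ ($m{\left(D \right)} = \frac{D + \left(D - 28\right) \left(D + 12\right)}{D - 21} = \frac{D + \left(-28 + D\right) \left(12 + D\right)}{-21 + D}$)
$\frac{1}{m{\left(\sqrt{-2 + T} \right)}} = \frac{1}{\frac{1}{-21 + \sqrt{-2 + \frac{7}{4}}} \left(-336 + \left(\sqrt{-2 + \frac{7}{4}}\right)^{2} - 15 \sqrt{-2 + \frac{7}{4}}\right)} = \frac{1}{\frac{1}{-21 + \sqrt{- \frac{1}{4}}} \left(-336 + \left(\sqrt{- \frac{1}{4}}\right)^{2} - 15 \sqrt{- \frac{1}{4}}\right)} = \frac{1}{\frac{1}{-21 + \frac{i}{2}} \left(-336 + \left(\frac{i}{2}\right)^{2} - 15 \frac{i}{2}\right)} = \frac{1}{\frac{4 \left(-21 - \frac{i}{2}\right)}{1765} \left(-336 - \frac{1}{4} - \frac{15 i}{2}\right)} = \frac{1}{\frac{4 \left(-21 - \frac{i}{2}\right)}{1765} \left(- \frac{1345}{4} - \frac{15 i}{2}\right)} = \frac{1}{\frac{4}{1765} \left(-21 - \frac{i}{2}\right) \left(- \frac{1345}{4} - \frac{15 i}{2}\right)} = \frac{16 \left(-21 + \frac{i}{2}\right) \left(- \frac{1345}{4} + \frac{15 i}{2}\right)}{1809925}$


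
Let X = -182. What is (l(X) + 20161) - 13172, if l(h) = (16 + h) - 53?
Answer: 6770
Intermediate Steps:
l(h) = -37 + h
(l(X) + 20161) - 13172 = ((-37 - 182) + 20161) - 13172 = (-219 + 20161) - 13172 = 19942 - 13172 = 6770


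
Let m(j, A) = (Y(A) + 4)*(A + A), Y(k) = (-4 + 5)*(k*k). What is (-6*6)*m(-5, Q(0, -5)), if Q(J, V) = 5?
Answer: -10440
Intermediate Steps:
Y(k) = k**2 (Y(k) = 1*k**2 = k**2)
m(j, A) = 2*A*(4 + A**2) (m(j, A) = (A**2 + 4)*(A + A) = (4 + A**2)*(2*A) = 2*A*(4 + A**2))
(-6*6)*m(-5, Q(0, -5)) = (-6*6)*(2*5*(4 + 5**2)) = -72*5*(4 + 25) = -72*5*29 = -36*290 = -10440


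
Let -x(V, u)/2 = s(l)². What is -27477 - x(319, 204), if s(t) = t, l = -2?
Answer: -27469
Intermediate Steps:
x(V, u) = -8 (x(V, u) = -2*(-2)² = -2*4 = -8)
-27477 - x(319, 204) = -27477 - 1*(-8) = -27477 + 8 = -27469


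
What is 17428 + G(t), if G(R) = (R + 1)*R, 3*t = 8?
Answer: 156940/9 ≈ 17438.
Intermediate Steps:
t = 8/3 (t = (1/3)*8 = 8/3 ≈ 2.6667)
G(R) = R*(1 + R) (G(R) = (1 + R)*R = R*(1 + R))
17428 + G(t) = 17428 + 8*(1 + 8/3)/3 = 17428 + (8/3)*(11/3) = 17428 + 88/9 = 156940/9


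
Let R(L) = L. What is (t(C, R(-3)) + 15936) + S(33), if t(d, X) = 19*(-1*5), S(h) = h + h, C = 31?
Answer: 15907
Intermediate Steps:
S(h) = 2*h
t(d, X) = -95 (t(d, X) = 19*(-5) = -95)
(t(C, R(-3)) + 15936) + S(33) = (-95 + 15936) + 2*33 = 15841 + 66 = 15907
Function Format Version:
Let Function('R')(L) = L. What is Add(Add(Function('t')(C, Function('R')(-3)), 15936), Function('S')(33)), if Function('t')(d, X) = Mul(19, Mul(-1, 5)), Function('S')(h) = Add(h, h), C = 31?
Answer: 15907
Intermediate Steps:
Function('S')(h) = Mul(2, h)
Function('t')(d, X) = -95 (Function('t')(d, X) = Mul(19, -5) = -95)
Add(Add(Function('t')(C, Function('R')(-3)), 15936), Function('S')(33)) = Add(Add(-95, 15936), Mul(2, 33)) = Add(15841, 66) = 15907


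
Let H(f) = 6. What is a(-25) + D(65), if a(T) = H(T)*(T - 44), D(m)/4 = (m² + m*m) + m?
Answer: 33646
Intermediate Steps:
D(m) = 4*m + 8*m² (D(m) = 4*((m² + m*m) + m) = 4*((m² + m²) + m) = 4*(2*m² + m) = 4*(m + 2*m²) = 4*m + 8*m²)
a(T) = -264 + 6*T (a(T) = 6*(T - 44) = 6*(-44 + T) = -264 + 6*T)
a(-25) + D(65) = (-264 + 6*(-25)) + 4*65*(1 + 2*65) = (-264 - 150) + 4*65*(1 + 130) = -414 + 4*65*131 = -414 + 34060 = 33646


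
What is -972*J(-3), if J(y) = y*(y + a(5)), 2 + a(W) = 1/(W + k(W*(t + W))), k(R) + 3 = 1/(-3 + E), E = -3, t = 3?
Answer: -142884/11 ≈ -12989.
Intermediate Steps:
k(R) = -19/6 (k(R) = -3 + 1/(-3 - 3) = -3 + 1/(-6) = -3 - 1/6 = -19/6)
a(W) = -2 + 1/(-19/6 + W) (a(W) = -2 + 1/(W - 19/6) = -2 + 1/(-19/6 + W))
J(y) = y*(-16/11 + y) (J(y) = y*(y + 4*(11 - 3*5)/(-19 + 6*5)) = y*(y + 4*(11 - 15)/(-19 + 30)) = y*(y + 4*(-4)/11) = y*(y + 4*(1/11)*(-4)) = y*(y - 16/11) = y*(-16/11 + y))
-972*J(-3) = -972*(-3)*(-16 + 11*(-3))/11 = -972*(-3)*(-16 - 33)/11 = -972*(-3)*(-49)/11 = -972*147/11 = -142884/11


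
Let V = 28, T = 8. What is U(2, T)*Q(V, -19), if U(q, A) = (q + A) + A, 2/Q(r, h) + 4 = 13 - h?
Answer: 9/7 ≈ 1.2857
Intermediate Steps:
Q(r, h) = 2/(9 - h) (Q(r, h) = 2/(-4 + (13 - h)) = 2/(9 - h))
U(q, A) = q + 2*A (U(q, A) = (A + q) + A = q + 2*A)
U(2, T)*Q(V, -19) = (2 + 2*8)*(-2/(-9 - 19)) = (2 + 16)*(-2/(-28)) = 18*(-2*(-1/28)) = 18*(1/14) = 9/7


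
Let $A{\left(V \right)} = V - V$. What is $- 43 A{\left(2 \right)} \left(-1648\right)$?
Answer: $0$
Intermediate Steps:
$A{\left(V \right)} = 0$
$- 43 A{\left(2 \right)} \left(-1648\right) = \left(-43\right) 0 \left(-1648\right) = 0 \left(-1648\right) = 0$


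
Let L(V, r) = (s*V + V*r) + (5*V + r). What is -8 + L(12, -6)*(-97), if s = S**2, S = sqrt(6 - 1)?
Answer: -4082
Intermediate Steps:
S = sqrt(5) ≈ 2.2361
s = 5 (s = (sqrt(5))**2 = 5)
L(V, r) = r + 10*V + V*r (L(V, r) = (5*V + V*r) + (5*V + r) = (5*V + V*r) + (r + 5*V) = r + 10*V + V*r)
-8 + L(12, -6)*(-97) = -8 + (-6 + 10*12 + 12*(-6))*(-97) = -8 + (-6 + 120 - 72)*(-97) = -8 + 42*(-97) = -8 - 4074 = -4082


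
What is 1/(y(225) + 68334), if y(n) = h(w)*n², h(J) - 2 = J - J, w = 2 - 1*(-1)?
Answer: 1/169584 ≈ 5.8968e-6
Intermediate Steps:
w = 3 (w = 2 + 1 = 3)
h(J) = 2 (h(J) = 2 + (J - J) = 2 + 0 = 2)
y(n) = 2*n²
1/(y(225) + 68334) = 1/(2*225² + 68334) = 1/(2*50625 + 68334) = 1/(101250 + 68334) = 1/169584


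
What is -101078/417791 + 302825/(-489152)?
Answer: -175960065431/204363303232 ≈ -0.86102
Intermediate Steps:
-101078/417791 + 302825/(-489152) = -101078*1/417791 + 302825*(-1/489152) = -101078/417791 - 302825/489152 = -175960065431/204363303232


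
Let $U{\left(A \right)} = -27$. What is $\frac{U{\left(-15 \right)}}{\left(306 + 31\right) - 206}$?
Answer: $- \frac{27}{131} \approx -0.20611$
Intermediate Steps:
$\frac{U{\left(-15 \right)}}{\left(306 + 31\right) - 206} = - \frac{27}{\left(306 + 31\right) - 206} = - \frac{27}{337 - 206} = - \frac{27}{131}$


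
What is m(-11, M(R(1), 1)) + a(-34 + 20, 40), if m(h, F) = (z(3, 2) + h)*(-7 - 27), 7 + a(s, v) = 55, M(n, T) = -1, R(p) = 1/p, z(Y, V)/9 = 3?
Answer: -496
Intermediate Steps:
z(Y, V) = 27 (z(Y, V) = 9*3 = 27)
R(p) = 1/p
a(s, v) = 48 (a(s, v) = -7 + 55 = 48)
m(h, F) = -918 - 34*h (m(h, F) = (27 + h)*(-7 - 27) = (27 + h)*(-34) = -918 - 34*h)
m(-11, M(R(1), 1)) + a(-34 + 20, 40) = (-918 - 34*(-11)) + 48 = (-918 + 374) + 48 = -544 + 48 = -496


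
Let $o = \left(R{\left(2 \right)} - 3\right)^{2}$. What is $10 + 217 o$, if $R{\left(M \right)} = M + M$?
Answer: $227$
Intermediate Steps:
$R{\left(M \right)} = 2 M$
$o = 1$ ($o = \left(2 \cdot 2 - 3\right)^{2} = \left(4 - 3\right)^{2} = 1^{2} = 1$)
$10 + 217 o = 10 + 217 \cdot 1 = 10 + 217 = 227$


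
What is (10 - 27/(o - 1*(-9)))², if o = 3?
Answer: 961/16 ≈ 60.063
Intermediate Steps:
(10 - 27/(o - 1*(-9)))² = (10 - 27/(3 - 1*(-9)))² = (10 - 27/(3 + 9))² = (10 - 27/12)² = (10 - 27*1/12)² = (10 - 9/4)² = (31/4)² = 961/16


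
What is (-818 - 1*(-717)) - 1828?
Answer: -1929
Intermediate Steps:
(-818 - 1*(-717)) - 1828 = (-818 + 717) - 1828 = -101 - 1828 = -1929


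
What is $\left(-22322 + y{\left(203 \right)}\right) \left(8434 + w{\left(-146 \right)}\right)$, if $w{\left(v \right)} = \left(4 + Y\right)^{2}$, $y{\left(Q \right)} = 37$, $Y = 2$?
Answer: $-188753950$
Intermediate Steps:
$w{\left(v \right)} = 36$ ($w{\left(v \right)} = \left(4 + 2\right)^{2} = 6^{2} = 36$)
$\left(-22322 + y{\left(203 \right)}\right) \left(8434 + w{\left(-146 \right)}\right) = \left(-22322 + 37\right) \left(8434 + 36\right) = \left(-22285\right) 8470 = -188753950$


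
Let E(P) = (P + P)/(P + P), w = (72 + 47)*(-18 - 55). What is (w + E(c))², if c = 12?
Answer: 75446596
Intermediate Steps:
w = -8687 (w = 119*(-73) = -8687)
E(P) = 1 (E(P) = (2*P)/((2*P)) = (2*P)*(1/(2*P)) = 1)
(w + E(c))² = (-8687 + 1)² = (-8686)² = 75446596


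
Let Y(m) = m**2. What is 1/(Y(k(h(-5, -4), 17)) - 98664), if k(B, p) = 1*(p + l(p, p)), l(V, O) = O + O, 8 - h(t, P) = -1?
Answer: -1/96063 ≈ -1.0410e-5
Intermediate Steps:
h(t, P) = 9 (h(t, P) = 8 - 1*(-1) = 8 + 1 = 9)
l(V, O) = 2*O
k(B, p) = 3*p (k(B, p) = 1*(p + 2*p) = 1*(3*p) = 3*p)
1/(Y(k(h(-5, -4), 17)) - 98664) = 1/((3*17)**2 - 98664) = 1/(51**2 - 98664) = 1/(2601 - 98664) = 1/(-96063) = -1/96063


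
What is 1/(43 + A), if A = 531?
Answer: 1/574 ≈ 0.0017422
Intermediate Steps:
1/(43 + A) = 1/(43 + 531) = 1/574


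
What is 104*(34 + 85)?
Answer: 12376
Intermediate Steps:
104*(34 + 85) = 104*119 = 12376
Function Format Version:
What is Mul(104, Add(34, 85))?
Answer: 12376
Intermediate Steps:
Mul(104, Add(34, 85)) = Mul(104, 119) = 12376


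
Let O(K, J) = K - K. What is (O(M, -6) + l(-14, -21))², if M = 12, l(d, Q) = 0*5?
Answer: 0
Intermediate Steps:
l(d, Q) = 0
O(K, J) = 0
(O(M, -6) + l(-14, -21))² = (0 + 0)² = 0² = 0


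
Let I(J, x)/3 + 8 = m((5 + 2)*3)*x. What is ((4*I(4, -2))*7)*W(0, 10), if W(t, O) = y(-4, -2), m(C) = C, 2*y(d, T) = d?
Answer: 8400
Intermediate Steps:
y(d, T) = d/2
W(t, O) = -2 (W(t, O) = (½)*(-4) = -2)
I(J, x) = -24 + 63*x (I(J, x) = -24 + 3*(((5 + 2)*3)*x) = -24 + 3*((7*3)*x) = -24 + 3*(21*x) = -24 + 63*x)
((4*I(4, -2))*7)*W(0, 10) = ((4*(-24 + 63*(-2)))*7)*(-2) = ((4*(-24 - 126))*7)*(-2) = ((4*(-150))*7)*(-2) = -600*7*(-2) = -4200*(-2) = 8400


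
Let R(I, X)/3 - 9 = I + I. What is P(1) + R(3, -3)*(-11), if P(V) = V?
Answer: -494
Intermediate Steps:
R(I, X) = 27 + 6*I (R(I, X) = 27 + 3*(I + I) = 27 + 3*(2*I) = 27 + 6*I)
P(1) + R(3, -3)*(-11) = 1 + (27 + 6*3)*(-11) = 1 + (27 + 18)*(-11) = 1 + 45*(-11) = 1 - 495 = -494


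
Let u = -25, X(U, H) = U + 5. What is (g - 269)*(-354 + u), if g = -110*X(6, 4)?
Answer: 560541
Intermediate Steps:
X(U, H) = 5 + U
g = -1210 (g = -110*(5 + 6) = -110*11 = -1210)
u = -25 (u = -1*25 = -25)
(g - 269)*(-354 + u) = (-1210 - 269)*(-354 - 25) = -1479*(-379) = 560541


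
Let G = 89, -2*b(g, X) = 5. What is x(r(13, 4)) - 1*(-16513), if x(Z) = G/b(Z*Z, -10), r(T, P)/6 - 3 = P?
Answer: 82387/5 ≈ 16477.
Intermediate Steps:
b(g, X) = -5/2 (b(g, X) = -1/2*5 = -5/2)
r(T, P) = 18 + 6*P
x(Z) = -178/5 (x(Z) = 89/(-5/2) = 89*(-2/5) = -178/5)
x(r(13, 4)) - 1*(-16513) = -178/5 - 1*(-16513) = -178/5 + 16513 = 82387/5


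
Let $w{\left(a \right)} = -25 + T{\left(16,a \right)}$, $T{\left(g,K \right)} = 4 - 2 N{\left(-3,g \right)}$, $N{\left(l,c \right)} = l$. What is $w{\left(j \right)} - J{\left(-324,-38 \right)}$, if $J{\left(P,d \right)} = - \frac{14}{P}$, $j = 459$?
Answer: $- \frac{2437}{162} \approx -15.043$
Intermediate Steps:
$T{\left(g,K \right)} = 10$ ($T{\left(g,K \right)} = 4 - -6 = 4 + 6 = 10$)
$w{\left(a \right)} = -15$ ($w{\left(a \right)} = -25 + 10 = -15$)
$w{\left(j \right)} - J{\left(-324,-38 \right)} = -15 - - \frac{14}{-324} = -15 - \left(-14\right) \left(- \frac{1}{324}\right) = -15 - \frac{7}{162} = - \frac{2437}{162}$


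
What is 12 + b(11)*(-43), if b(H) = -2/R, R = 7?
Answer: 170/7 ≈ 24.286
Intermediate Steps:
b(H) = -2/7
12 + b(11)*(-43) = 12 - 2/7*(-43) = 12 + 86/7 = 170/7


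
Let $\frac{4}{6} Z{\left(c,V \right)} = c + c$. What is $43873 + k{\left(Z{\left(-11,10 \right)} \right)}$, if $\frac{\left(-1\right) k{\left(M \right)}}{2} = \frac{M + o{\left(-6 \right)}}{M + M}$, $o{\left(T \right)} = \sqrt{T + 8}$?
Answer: $43872 + \frac{\sqrt{2}}{33} \approx 43872.0$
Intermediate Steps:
$o{\left(T \right)} = \sqrt{8 + T}$
$Z{\left(c,V \right)} = 3 c$ ($Z{\left(c,V \right)} = \frac{3 \left(c + c\right)}{2} = \frac{3 \cdot 2 c}{2} = 3 c$)
$k{\left(M \right)} = - \frac{M + \sqrt{2}}{M}$ ($k{\left(M \right)} = - 2 \frac{M + \sqrt{8 - 6}}{M + M} = - 2 \frac{M + \sqrt{2}}{2 M} = - \frac{M + \sqrt{2}}{M}$)
$43873 + k{\left(Z{\left(-11,10 \right)} \right)} = 43873 + \frac{- 3 \left(-11\right) - \sqrt{2}}{3 \left(-11\right)} = 43873 + \frac{\left(-1\right) \left(-33\right) - \sqrt{2}}{-33} = 43873 - \frac{33 - \sqrt{2}}{33} = 43873 - \left(1 - \frac{\sqrt{2}}{33}\right) = 43872 + \frac{\sqrt{2}}{33}$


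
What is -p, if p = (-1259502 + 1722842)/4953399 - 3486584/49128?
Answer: 239551093493/3379869251 ≈ 70.876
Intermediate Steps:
p = -239551093493/3379869251 (p = 463340*(1/4953399) - 3486584*1/49128 = 463340/4953399 - 435823/6141 = -239551093493/3379869251 ≈ -70.876)
-p = -1*(-239551093493/3379869251) = 239551093493/3379869251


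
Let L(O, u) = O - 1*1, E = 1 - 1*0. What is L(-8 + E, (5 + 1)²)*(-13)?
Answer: 104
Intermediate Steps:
E = 1 (E = 1 + 0 = 1)
L(O, u) = -1 + O (L(O, u) = O - 1 = -1 + O)
L(-8 + E, (5 + 1)²)*(-13) = (-1 + (-8 + 1))*(-13) = (-1 - 7)*(-13) = -8*(-13) = 104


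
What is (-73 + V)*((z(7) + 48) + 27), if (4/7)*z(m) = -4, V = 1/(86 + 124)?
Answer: -521186/105 ≈ -4963.7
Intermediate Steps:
V = 1/210 ≈ 0.0047619
z(m) = -7 (z(m) = (7/4)*(-4) = -7)
(-73 + V)*((z(7) + 48) + 27) = (-73 + 1/210)*((-7 + 48) + 27) = -15329*(41 + 27)/210 = -15329/210*68 = -521186/105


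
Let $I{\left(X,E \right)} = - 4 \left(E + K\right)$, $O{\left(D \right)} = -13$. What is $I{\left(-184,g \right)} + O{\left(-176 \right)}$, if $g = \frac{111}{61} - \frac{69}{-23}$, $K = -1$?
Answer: $- \frac{1725}{61} \approx -28.279$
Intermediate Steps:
$g = \frac{294}{61}$ ($g = 111 \cdot \frac{1}{61} - -3 = \frac{111}{61} + 3 = \frac{294}{61} \approx 4.8197$)
$I{\left(X,E \right)} = 4 - 4 E$ ($I{\left(X,E \right)} = - 4 \left(E - 1\right) = - 4 \left(-1 + E\right) = 4 - 4 E$)
$I{\left(-184,g \right)} + O{\left(-176 \right)} = \left(4 - \frac{1176}{61}\right) - 13 = - \frac{932}{61} - 13 = - \frac{1725}{61}$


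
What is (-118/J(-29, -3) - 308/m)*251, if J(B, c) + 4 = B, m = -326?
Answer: 6103316/5379 ≈ 1134.7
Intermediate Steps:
J(B, c) = -4 + B
(-118/J(-29, -3) - 308/m)*251 = (-118/(-4 - 29) - 308/(-326))*251 = (-118/(-33) - 308*(-1/326))*251 = (-118*(-1/33) + 154/163)*251 = (118/33 + 154/163)*251 = (24316/5379)*251 = 6103316/5379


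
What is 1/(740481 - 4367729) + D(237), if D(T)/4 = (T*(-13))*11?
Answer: -491724247873/3627248 ≈ -1.3556e+5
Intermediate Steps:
D(T) = -572*T (D(T) = 4*((T*(-13))*11) = 4*(-13*T*11) = 4*(-143*T) = -572*T)
1/(740481 - 4367729) + D(237) = 1/(740481 - 4367729) - 572*237 = 1/(-3627248) - 135564 = -1/3627248 - 135564 = -491724247873/3627248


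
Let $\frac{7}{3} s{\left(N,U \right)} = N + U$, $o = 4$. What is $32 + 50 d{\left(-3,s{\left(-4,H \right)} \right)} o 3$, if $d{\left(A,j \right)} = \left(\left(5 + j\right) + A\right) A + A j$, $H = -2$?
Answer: $\frac{39824}{7} \approx 5689.1$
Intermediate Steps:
$s{\left(N,U \right)} = \frac{3 N}{7} + \frac{3 U}{7}$ ($s{\left(N,U \right)} = \frac{3 \left(N + U\right)}{7} = \frac{3 N}{7} + \frac{3 U}{7}$)
$d{\left(A,j \right)} = A j + A \left(5 + A + j\right)$ ($d{\left(A,j \right)} = \left(5 + A + j\right) A + A j = A \left(5 + A + j\right) + A j = A j + A \left(5 + A + j\right)$)
$32 + 50 d{\left(-3,s{\left(-4,H \right)} \right)} o 3 = 32 + 50 - 3 \left(5 - 3 + 2 \left(\frac{3}{7} \left(-4\right) + \frac{3}{7} \left(-2\right)\right)\right) 4 \cdot 3 = 32 + 50 - 3 \left(5 - 3 + 2 \left(- \frac{12}{7} - \frac{6}{7}\right)\right) 4 \cdot 3 = 32 + 50 - 3 \left(5 - 3 + 2 \left(- \frac{18}{7}\right)\right) 4 \cdot 3 = 32 + 50 - 3 \left(5 - 3 - \frac{36}{7}\right) 4 \cdot 3 = 32 + 50 \left(-3\right) \left(- \frac{22}{7}\right) 4 \cdot 3 = 32 + 50 \cdot \frac{66}{7} \cdot 4 \cdot 3 = 32 + 50 \cdot \frac{264}{7} \cdot 3 = 32 + 50 \cdot \frac{792}{7} = 32 + \frac{39600}{7} = \frac{39824}{7}$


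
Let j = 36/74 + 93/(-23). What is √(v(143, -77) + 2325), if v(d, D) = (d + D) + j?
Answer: 3*√192109846/851 ≈ 48.861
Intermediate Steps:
j = -3027/851 (j = 36*(1/74) + 93*(-1/23) = 18/37 - 93/23 = -3027/851 ≈ -3.5570)
v(d, D) = -3027/851 + D + d (v(d, D) = (d + D) - 3027/851 = (D + d) - 3027/851 = -3027/851 + D + d)
√(v(143, -77) + 2325) = √((-3027/851 - 77 + 143) + 2325) = √(53139/851 + 2325) = √(2031714/851) = 3*√192109846/851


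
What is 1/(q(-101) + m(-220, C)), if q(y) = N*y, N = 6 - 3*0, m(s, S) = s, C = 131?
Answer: -1/826 ≈ -0.0012107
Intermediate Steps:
N = 6 (N = 6 + 0 = 6)
q(y) = 6*y
1/(q(-101) + m(-220, C)) = 1/(6*(-101) - 220) = 1/(-606 - 220) = 1/(-826) = -1/826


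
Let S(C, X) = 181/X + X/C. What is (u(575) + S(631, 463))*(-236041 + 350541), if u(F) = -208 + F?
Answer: 12314329699500/292153 ≈ 4.2150e+7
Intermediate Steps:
(u(575) + S(631, 463))*(-236041 + 350541) = ((-208 + 575) + (181/463 + 463/631))*(-236041 + 350541) = (367 + (181*(1/463) + 463*(1/631)))*114500 = (367 + (181/463 + 463/631))*114500 = (367 + 328580/292153)*114500 = (107548731/292153)*114500 = 12314329699500/292153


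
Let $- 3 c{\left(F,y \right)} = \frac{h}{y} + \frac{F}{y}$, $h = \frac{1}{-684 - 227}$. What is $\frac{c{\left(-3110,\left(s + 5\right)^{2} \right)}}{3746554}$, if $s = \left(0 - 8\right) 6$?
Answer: $\frac{2833211}{18932525019618} \approx 1.4965 \cdot 10^{-7}$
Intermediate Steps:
$h = - \frac{1}{911}$ ($h = \frac{1}{-911} = - \frac{1}{911} \approx -0.0010977$)
$s = -48$ ($s = \left(0 - 8\right) 6 = \left(-8\right) 6 = -48$)
$c{\left(F,y \right)} = \frac{1}{2733 y} - \frac{F}{3 y}$ ($c{\left(F,y \right)} = - \frac{- \frac{1}{911 y} + \frac{F}{y}}{3} = \frac{1}{2733 y} - \frac{F}{3 y}$)
$\frac{c{\left(-3110,\left(s + 5\right)^{2} \right)}}{3746554} = \frac{\frac{1}{2733} \frac{1}{\left(-48 + 5\right)^{2}} \left(1 - -2833210\right)}{3746554} = \frac{1 + 2833210}{2733 \left(-43\right)^{2}} \cdot \frac{1}{3746554} = \frac{1}{2733} \cdot \frac{1}{1849} \cdot 2833211 \cdot \frac{1}{3746554} = \frac{2833211}{5053317} \cdot \frac{1}{3746554} = \frac{2833211}{18932525019618}$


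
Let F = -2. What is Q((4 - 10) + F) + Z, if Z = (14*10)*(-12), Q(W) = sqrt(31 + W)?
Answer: -1680 + sqrt(23) ≈ -1675.2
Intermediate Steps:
Z = -1680 (Z = 140*(-12) = -1680)
Q((4 - 10) + F) + Z = sqrt(31 + ((4 - 10) - 2)) - 1680 = sqrt(31 + (-6 - 2)) - 1680 = sqrt(31 - 8) - 1680 = sqrt(23) - 1680 = -1680 + sqrt(23)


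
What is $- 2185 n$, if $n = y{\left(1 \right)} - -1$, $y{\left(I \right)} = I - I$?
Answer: $-2185$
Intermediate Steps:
$y{\left(I \right)} = 0$
$n = 1$ ($n = 0 - -1 = 0 + 1 = 1$)
$- 2185 n = \left(-2185\right) 1 = -2185$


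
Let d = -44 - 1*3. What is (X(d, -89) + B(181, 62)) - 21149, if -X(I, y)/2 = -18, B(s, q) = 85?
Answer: -21028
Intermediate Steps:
d = -47 (d = -44 - 3 = -47)
X(I, y) = 36 (X(I, y) = -2*(-18) = 36)
(X(d, -89) + B(181, 62)) - 21149 = (36 + 85) - 21149 = 121 - 21149 = -21028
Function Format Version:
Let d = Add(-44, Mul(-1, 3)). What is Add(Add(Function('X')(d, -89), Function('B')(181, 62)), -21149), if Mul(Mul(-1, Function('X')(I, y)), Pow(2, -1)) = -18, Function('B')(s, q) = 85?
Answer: -21028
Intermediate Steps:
d = -47 (d = Add(-44, -3) = -47)
Function('X')(I, y) = 36 (Function('X')(I, y) = Mul(-2, -18) = 36)
Add(Add(Function('X')(d, -89), Function('B')(181, 62)), -21149) = Add(Add(36, 85), -21149) = Add(121, -21149) = -21028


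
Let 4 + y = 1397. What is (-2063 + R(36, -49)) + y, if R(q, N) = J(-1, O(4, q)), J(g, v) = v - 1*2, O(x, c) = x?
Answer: -668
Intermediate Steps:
y = 1393 (y = -4 + 1397 = 1393)
J(g, v) = -2 + v (J(g, v) = v - 2 = -2 + v)
R(q, N) = 2 (R(q, N) = -2 + 4 = 2)
(-2063 + R(36, -49)) + y = (-2063 + 2) + 1393 = -2061 + 1393 = -668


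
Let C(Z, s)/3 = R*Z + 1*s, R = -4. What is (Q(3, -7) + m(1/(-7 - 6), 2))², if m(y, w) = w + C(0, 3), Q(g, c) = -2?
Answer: 81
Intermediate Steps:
C(Z, s) = -12*Z + 3*s (C(Z, s) = 3*(-4*Z + 1*s) = 3*(-4*Z + s) = 3*(s - 4*Z) = -12*Z + 3*s)
m(y, w) = 9 + w (m(y, w) = w + (-12*0 + 3*3) = w + (0 + 9) = w + 9 = 9 + w)
(Q(3, -7) + m(1/(-7 - 6), 2))² = (-2 + (9 + 2))² = (-2 + 11)² = 9² = 81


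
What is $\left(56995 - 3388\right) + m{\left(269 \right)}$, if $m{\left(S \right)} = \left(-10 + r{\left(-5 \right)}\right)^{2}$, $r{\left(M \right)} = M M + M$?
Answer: $53707$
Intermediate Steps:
$r{\left(M \right)} = M + M^{2}$ ($r{\left(M \right)} = M^{2} + M = M + M^{2}$)
$m{\left(S \right)} = 100$ ($m{\left(S \right)} = \left(-10 - 5 \left(1 - 5\right)\right)^{2} = \left(-10 - -20\right)^{2} = \left(-10 + 20\right)^{2} = 10^{2} = 100$)
$\left(56995 - 3388\right) + m{\left(269 \right)} = \left(56995 - 3388\right) + 100 = 53607 + 100 = 53707$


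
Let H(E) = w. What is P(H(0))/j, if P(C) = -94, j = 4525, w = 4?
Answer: -94/4525 ≈ -0.020773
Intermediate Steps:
H(E) = 4
P(H(0))/j = -94/4525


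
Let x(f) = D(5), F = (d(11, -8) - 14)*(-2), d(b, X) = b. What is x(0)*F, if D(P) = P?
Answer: 30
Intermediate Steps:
F = 6 (F = (11 - 14)*(-2) = -3*(-2) = 6)
x(f) = 5
x(0)*F = 5*6 = 30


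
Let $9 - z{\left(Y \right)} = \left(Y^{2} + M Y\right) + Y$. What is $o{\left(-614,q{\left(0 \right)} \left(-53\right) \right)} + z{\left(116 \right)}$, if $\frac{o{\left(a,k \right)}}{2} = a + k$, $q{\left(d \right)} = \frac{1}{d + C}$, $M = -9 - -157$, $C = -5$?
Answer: $- \frac{159689}{5} \approx -31938.0$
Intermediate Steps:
$M = 148$ ($M = -9 + 157 = 148$)
$q{\left(d \right)} = \frac{1}{-5 + d}$ ($q{\left(d \right)} = \frac{1}{d - 5} = \frac{1}{-5 + d}$)
$z{\left(Y \right)} = 9 - Y^{2} - 149 Y$ ($z{\left(Y \right)} = 9 - \left(\left(Y^{2} + 148 Y\right) + Y\right) = 9 - \left(Y^{2} + 149 Y\right) = 9 - Y^{2} - 149 Y$)
$o{\left(a,k \right)} = 2 a + 2 k$ ($o{\left(a,k \right)} = 2 \left(a + k\right) = 2 a + 2 k$)
$o{\left(-614,q{\left(0 \right)} \left(-53\right) \right)} + z{\left(116 \right)} = \left(2 \left(-614\right) + 2 \frac{1}{-5 + 0} \left(-53\right)\right) - 30731 = \left(-1228 + 2 \frac{1}{-5} \left(-53\right)\right) - 30731 = \left(-1228 + 2 \left(\left(- \frac{1}{5}\right) \left(-53\right)\right)\right) - 30731 = \left(-1228 + 2 \cdot \frac{53}{5}\right) - 30731 = \left(-1228 + \frac{106}{5}\right) - 30731 = - \frac{6034}{5} - 30731 = - \frac{159689}{5}$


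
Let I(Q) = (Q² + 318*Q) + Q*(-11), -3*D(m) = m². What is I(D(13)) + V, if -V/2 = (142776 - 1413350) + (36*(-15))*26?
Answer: 22995964/9 ≈ 2.5551e+6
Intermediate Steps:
D(m) = -m²/3
V = 2569228 (V = -2*((142776 - 1413350) + (36*(-15))*26) = -2*(-1270574 - 540*26) = -2*(-1270574 - 14040) = -2*(-1284614) = 2569228)
I(Q) = Q² + 307*Q (I(Q) = (Q² + 318*Q) - 11*Q = Q² + 307*Q)
I(D(13)) + V = (-⅓*13²)*(307 - ⅓*13²) + 2569228 = (-⅓*169)*(307 - ⅓*169) + 2569228 = -169*(307 - 169/3)/3 + 2569228 = -169/3*752/3 + 2569228 = -127088/9 + 2569228 = 22995964/9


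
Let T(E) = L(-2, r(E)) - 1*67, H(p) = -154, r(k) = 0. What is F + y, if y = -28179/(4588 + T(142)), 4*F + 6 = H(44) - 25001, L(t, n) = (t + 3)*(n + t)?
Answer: -113815275/18076 ≈ -6296.5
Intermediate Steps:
L(t, n) = (3 + t)*(n + t)
T(E) = -69 (T(E) = ((-2)**2 + 3*0 + 3*(-2) + 0*(-2)) - 1*67 = (4 + 0 - 6 + 0) - 67 = -2 - 67 = -69)
F = -25161/4 (F = -3/2 + (-154 - 25001)/4 = -3/2 + (1/4)*(-25155) = -3/2 - 25155/4 = -25161/4 ≈ -6290.3)
y = -28179/4519 (y = -28179/(4588 - 69) = -28179/4519 ≈ -6.2357)
F + y = -25161/4 - 28179/4519 = -113815275/18076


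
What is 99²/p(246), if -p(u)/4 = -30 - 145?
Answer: 9801/700 ≈ 14.001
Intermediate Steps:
p(u) = 700 (p(u) = -4*(-30 - 145) = -4*(-175) = 700)
99²/p(246) = 99²/700 = 9801*(1/700) = 9801/700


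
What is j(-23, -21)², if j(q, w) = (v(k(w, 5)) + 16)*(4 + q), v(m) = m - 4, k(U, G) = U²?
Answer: 74080449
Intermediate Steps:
v(m) = -4 + m
j(q, w) = (4 + q)*(12 + w²) (j(q, w) = ((-4 + w²) + 16)*(4 + q) = (12 + w²)*(4 + q) = (4 + q)*(12 + w²))
j(-23, -21)² = (48 + 4*(-21)² + 12*(-23) - 23*(-21)²)² = (48 + 4*441 - 276 - 23*441)² = (48 + 1764 - 276 - 10143)² = (-8607)² = 74080449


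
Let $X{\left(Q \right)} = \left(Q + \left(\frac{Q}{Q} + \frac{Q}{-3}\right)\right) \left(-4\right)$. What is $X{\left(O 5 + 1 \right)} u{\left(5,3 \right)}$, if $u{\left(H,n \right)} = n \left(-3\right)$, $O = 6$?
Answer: $780$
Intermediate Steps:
$u{\left(H,n \right)} = - 3 n$
$X{\left(Q \right)} = -4 - \frac{8 Q}{3}$ ($X{\left(Q \right)} = \left(Q + \left(1 + Q \left(- \frac{1}{3}\right)\right)\right) \left(-4\right) = \left(Q - \left(-1 + \frac{Q}{3}\right)\right) \left(-4\right) = \left(1 + \frac{2 Q}{3}\right) \left(-4\right) = -4 - \frac{8 Q}{3}$)
$X{\left(O 5 + 1 \right)} u{\left(5,3 \right)} = \left(-4 - \frac{8 \left(6 \cdot 5 + 1\right)}{3}\right) \left(\left(-3\right) 3\right) = \left(-4 - \frac{8 \left(30 + 1\right)}{3}\right) \left(-9\right) = \left(-4 - \frac{248}{3}\right) \left(-9\right) = \left(- \frac{260}{3}\right) \left(-9\right) = 780$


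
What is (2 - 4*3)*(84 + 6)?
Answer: -900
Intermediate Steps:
(2 - 4*3)*(84 + 6) = (2 - 12)*90 = -10*90 = -900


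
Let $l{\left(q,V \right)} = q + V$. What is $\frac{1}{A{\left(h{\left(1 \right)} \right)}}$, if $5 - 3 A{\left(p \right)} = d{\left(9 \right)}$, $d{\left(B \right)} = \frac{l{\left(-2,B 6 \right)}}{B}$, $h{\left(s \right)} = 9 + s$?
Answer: $- \frac{27}{7} \approx -3.8571$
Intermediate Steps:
$l{\left(q,V \right)} = V + q$
$d{\left(B \right)} = \frac{-2 + 6 B}{B}$ ($d{\left(B \right)} = \frac{B 6 - 2}{B} = \frac{6 B - 2}{B} = \frac{-2 + 6 B}{B}$)
$A{\left(p \right)} = - \frac{7}{27}$ ($A{\left(p \right)} = \frac{5}{3} - \frac{6 - \frac{2}{9}}{3} = \frac{5}{3} - \frac{52}{27} = - \frac{7}{27}$)
$\frac{1}{A{\left(h{\left(1 \right)} \right)}} = \frac{1}{- \frac{7}{27}} = - \frac{27}{7}$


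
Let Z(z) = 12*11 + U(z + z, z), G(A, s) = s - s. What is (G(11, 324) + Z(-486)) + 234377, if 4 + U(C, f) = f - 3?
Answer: 234016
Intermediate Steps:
G(A, s) = 0
U(C, f) = -7 + f (U(C, f) = -4 + (f - 3) = -4 + (-3 + f) = -7 + f)
Z(z) = 125 + z (Z(z) = 12*11 + (-7 + z) = 132 + (-7 + z) = 125 + z)
(G(11, 324) + Z(-486)) + 234377 = (0 + (125 - 486)) + 234377 = (0 - 361) + 234377 = -361 + 234377 = 234016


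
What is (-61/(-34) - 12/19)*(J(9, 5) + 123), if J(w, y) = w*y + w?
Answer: 132927/646 ≈ 205.77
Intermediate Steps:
J(w, y) = w + w*y
(-61/(-34) - 12/19)*(J(9, 5) + 123) = (-61/(-34) - 12/19)*(9*(1 + 5) + 123) = (-61*(-1/34) - 12*1/19)*(9*6 + 123) = (61/34 - 12/19)*(54 + 123) = (751/646)*177 = 132927/646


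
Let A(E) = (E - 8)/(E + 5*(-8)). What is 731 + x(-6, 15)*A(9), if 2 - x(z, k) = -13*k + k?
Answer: 22479/31 ≈ 725.13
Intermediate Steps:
x(z, k) = 2 + 12*k (x(z, k) = 2 - (-13*k + k) = 2 - (-12)*k = 2 + 12*k)
A(E) = (-8 + E)/(-40 + E) (A(E) = (-8 + E)/(E - 40) = (-8 + E)/(-40 + E))
731 + x(-6, 15)*A(9) = 731 + (2 + 12*15)*((-8 + 9)/(-40 + 9)) = 731 + (2 + 180)*(1/(-31)) = 731 + 182*(-1/31*1) = 731 + 182*(-1/31) = 731 - 182/31 = 22479/31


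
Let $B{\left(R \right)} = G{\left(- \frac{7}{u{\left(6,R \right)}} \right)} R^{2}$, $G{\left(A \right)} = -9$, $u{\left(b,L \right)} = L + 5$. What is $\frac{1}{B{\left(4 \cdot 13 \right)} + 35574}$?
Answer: $\frac{1}{11238} \approx 8.8984 \cdot 10^{-5}$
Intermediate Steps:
$u{\left(b,L \right)} = 5 + L$
$B{\left(R \right)} = - 9 R^{2}$
$\frac{1}{B{\left(4 \cdot 13 \right)} + 35574} = \frac{1}{- 9 \left(4 \cdot 13\right)^{2} + 35574} = \frac{1}{- 9 \cdot 52^{2} + 35574} = \frac{1}{\left(-9\right) 2704 + 35574} = \frac{1}{-24336 + 35574} = \frac{1}{11238}$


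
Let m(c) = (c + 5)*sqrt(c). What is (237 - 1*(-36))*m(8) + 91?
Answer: 91 + 7098*sqrt(2) ≈ 10129.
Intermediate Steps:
m(c) = sqrt(c)*(5 + c) (m(c) = (5 + c)*sqrt(c) = sqrt(c)*(5 + c))
(237 - 1*(-36))*m(8) + 91 = (237 - 1*(-36))*(sqrt(8)*(5 + 8)) + 91 = (237 + 36)*((2*sqrt(2))*13) + 91 = 273*(26*sqrt(2)) + 91 = 7098*sqrt(2) + 91 = 91 + 7098*sqrt(2)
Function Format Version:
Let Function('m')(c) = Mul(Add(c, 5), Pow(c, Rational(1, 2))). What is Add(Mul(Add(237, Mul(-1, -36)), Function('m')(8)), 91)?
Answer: Add(91, Mul(7098, Pow(2, Rational(1, 2)))) ≈ 10129.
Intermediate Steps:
Function('m')(c) = Mul(Pow(c, Rational(1, 2)), Add(5, c)) (Function('m')(c) = Mul(Add(5, c), Pow(c, Rational(1, 2))) = Mul(Pow(c, Rational(1, 2)), Add(5, c)))
Add(Mul(Add(237, Mul(-1, -36)), Function('m')(8)), 91) = Add(Mul(Add(237, Mul(-1, -36)), Mul(Pow(8, Rational(1, 2)), Add(5, 8))), 91) = Add(Mul(Add(237, 36), Mul(Mul(2, Pow(2, Rational(1, 2))), 13)), 91) = Add(Mul(273, Mul(26, Pow(2, Rational(1, 2)))), 91) = Add(Mul(7098, Pow(2, Rational(1, 2))), 91) = Add(91, Mul(7098, Pow(2, Rational(1, 2))))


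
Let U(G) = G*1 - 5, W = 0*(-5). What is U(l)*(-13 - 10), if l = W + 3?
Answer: 46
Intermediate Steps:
W = 0
l = 3 (l = 0 + 3 = 3)
U(G) = -5 + G (U(G) = G - 5 = -5 + G)
U(l)*(-13 - 10) = (-5 + 3)*(-13 - 10) = -2*(-23) = 46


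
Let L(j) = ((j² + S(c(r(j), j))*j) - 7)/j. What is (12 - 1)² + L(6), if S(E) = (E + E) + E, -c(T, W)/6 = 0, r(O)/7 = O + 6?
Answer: 755/6 ≈ 125.83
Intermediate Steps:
r(O) = 42 + 7*O (r(O) = 7*(O + 6) = 7*(6 + O) = 42 + 7*O)
c(T, W) = 0 (c(T, W) = -6*0 = 0)
S(E) = 3*E (S(E) = 2*E + E = 3*E)
L(j) = (-7 + j²)/j (L(j) = ((j² + (3*0)*j) - 7)/j = ((j² + 0*j) - 7)/j = ((j² + 0) - 7)/j = (j² - 7)/j = (-7 + j²)/j)
(12 - 1)² + L(6) = (12 - 1)² + (6 - 7/6) = 11² + (6 - 7*⅙) = 121 + (6 - 7/6) = 121 + 29/6 = 755/6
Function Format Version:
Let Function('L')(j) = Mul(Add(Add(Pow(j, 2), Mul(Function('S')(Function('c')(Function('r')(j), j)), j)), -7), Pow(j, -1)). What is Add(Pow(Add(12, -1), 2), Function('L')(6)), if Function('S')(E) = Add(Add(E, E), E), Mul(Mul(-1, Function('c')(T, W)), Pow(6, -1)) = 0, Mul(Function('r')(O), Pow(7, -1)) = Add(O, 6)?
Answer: Rational(755, 6) ≈ 125.83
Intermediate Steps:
Function('r')(O) = Add(42, Mul(7, O)) (Function('r')(O) = Mul(7, Add(O, 6)) = Mul(7, Add(6, O)) = Add(42, Mul(7, O)))
Function('c')(T, W) = 0 (Function('c')(T, W) = Mul(-6, 0) = 0)
Function('S')(E) = Mul(3, E) (Function('S')(E) = Add(Mul(2, E), E) = Mul(3, E))
Function('L')(j) = Mul(Pow(j, -1), Add(-7, Pow(j, 2))) (Function('L')(j) = Mul(Add(Add(Pow(j, 2), Mul(Mul(3, 0), j)), -7), Pow(j, -1)) = Mul(Add(Add(Pow(j, 2), Mul(0, j)), -7), Pow(j, -1)) = Mul(Add(Add(Pow(j, 2), 0), -7), Pow(j, -1)) = Mul(Add(Pow(j, 2), -7), Pow(j, -1)) = Mul(Add(-7, Pow(j, 2)), Pow(j, -1)) = Mul(Pow(j, -1), Add(-7, Pow(j, 2))))
Add(Pow(Add(12, -1), 2), Function('L')(6)) = Add(Pow(Add(12, -1), 2), Add(6, Mul(-7, Pow(6, -1)))) = Add(Pow(11, 2), Add(6, Mul(-7, Rational(1, 6)))) = Add(121, Add(6, Rational(-7, 6))) = Add(121, Rational(29, 6)) = Rational(755, 6)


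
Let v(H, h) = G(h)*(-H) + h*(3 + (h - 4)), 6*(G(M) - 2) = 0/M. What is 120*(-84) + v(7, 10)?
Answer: -10004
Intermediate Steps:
G(M) = 2 (G(M) = 2 + (0/M)/6 = 2 + (⅙)*0 = 2 + 0 = 2)
v(H, h) = -2*H + h*(-1 + h) (v(H, h) = 2*(-H) + h*(3 + (h - 4)) = -2*H + h*(3 + (-4 + h)) = -2*H + h*(-1 + h))
120*(-84) + v(7, 10) = 120*(-84) + (10² - 1*10 - 2*7) = -10080 + (100 - 10 - 14) = -10080 + 76 = -10004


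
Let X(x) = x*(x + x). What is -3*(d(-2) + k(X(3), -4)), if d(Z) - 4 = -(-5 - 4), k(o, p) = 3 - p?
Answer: -60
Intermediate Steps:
X(x) = 2*x² (X(x) = x*(2*x) = 2*x²)
d(Z) = 13 (d(Z) = 4 - (-5 - 4) = 4 - 1*(-9) = 4 + 9 = 13)
-3*(d(-2) + k(X(3), -4)) = -3*(13 + (3 - 1*(-4))) = -3*(13 + (3 + 4)) = -3*(13 + 7) = -3*20 = -60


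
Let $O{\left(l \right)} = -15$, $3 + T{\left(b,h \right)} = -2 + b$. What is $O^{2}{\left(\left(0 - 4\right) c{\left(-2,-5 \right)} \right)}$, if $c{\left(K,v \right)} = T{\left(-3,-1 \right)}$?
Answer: $225$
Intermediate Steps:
$T{\left(b,h \right)} = -5 + b$ ($T{\left(b,h \right)} = -3 + \left(-2 + b\right) = -5 + b$)
$c{\left(K,v \right)} = -8$ ($c{\left(K,v \right)} = -5 - 3 = -8$)
$O^{2}{\left(\left(0 - 4\right) c{\left(-2,-5 \right)} \right)} = \left(-15\right)^{2} = 225$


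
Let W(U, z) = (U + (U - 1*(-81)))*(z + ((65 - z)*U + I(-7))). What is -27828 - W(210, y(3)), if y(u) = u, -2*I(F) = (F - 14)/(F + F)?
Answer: -26207901/4 ≈ -6.5520e+6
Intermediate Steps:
I(F) = -(-14 + F)/(4*F) (I(F) = -(F - 14)/(2*(F + F)) = -(-14 + F)/(2*(2*F)) = -(-14 + F)*1/(2*F)/2 = -(-14 + F)/(4*F))
W(U, z) = (81 + 2*U)*(-3/4 + z + U*(65 - z)) (W(U, z) = (U + (U - 1*(-81)))*(z + ((65 - z)*U + (1/4)*(14 - 1*(-7))/(-7))) = (U + (U + 81))*(z + (U*(65 - z) + (1/4)*(-1/7)*(14 + 7))) = (U + (81 + U))*(z + (U*(65 - z) + (1/4)*(-1/7)*21)) = (81 + 2*U)*(z + (U*(65 - z) - 3/4)) = (81 + 2*U)*(z + (-3/4 + U*(65 - z))) = (81 + 2*U)*(-3/4 + z + U*(65 - z)))
-27828 - W(210, y(3)) = -27828 - (-243/4 + 81*3 + 130*210**2 + (10527/2)*210 - 79*210*3 - 2*3*210**2) = -27828 - (-243/4 + 243 + 130*44100 + 1105335 - 49770 - 2*3*44100) = -27828 - (-243/4 + 243 + 5733000 + 1105335 - 49770 - 264600) = -27828 - 1*26096589/4 = -27828 - 26096589/4 = -26207901/4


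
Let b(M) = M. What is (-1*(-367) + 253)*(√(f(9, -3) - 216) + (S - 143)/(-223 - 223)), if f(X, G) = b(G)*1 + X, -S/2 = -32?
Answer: 24490/223 + 620*I*√210 ≈ 109.82 + 8984.7*I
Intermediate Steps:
S = 64 (S = -2*(-32) = 64)
f(X, G) = G + X (f(X, G) = G*1 + X = G + X)
(-1*(-367) + 253)*(√(f(9, -3) - 216) + (S - 143)/(-223 - 223)) = (-1*(-367) + 253)*(√((-3 + 9) - 216) + (64 - 143)/(-223 - 223)) = (367 + 253)*(√(6 - 216) - 79/(-446)) = 620*(√(-210) - 79*(-1/446)) = 620*(I*√210 + 79/446) = 620*(79/446 + I*√210) = 24490/223 + 620*I*√210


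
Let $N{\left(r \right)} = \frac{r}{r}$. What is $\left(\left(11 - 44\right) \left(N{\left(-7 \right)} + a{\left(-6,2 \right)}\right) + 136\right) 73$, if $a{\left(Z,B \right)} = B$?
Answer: $2701$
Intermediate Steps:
$N{\left(r \right)} = 1$
$\left(\left(11 - 44\right) \left(N{\left(-7 \right)} + a{\left(-6,2 \right)}\right) + 136\right) 73 = \left(\left(11 - 44\right) \left(1 + 2\right) + 136\right) 73 = \left(\left(-33\right) 3 + 136\right) 73 = \left(-99 + 136\right) 73 = 37 \cdot 73 = 2701$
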